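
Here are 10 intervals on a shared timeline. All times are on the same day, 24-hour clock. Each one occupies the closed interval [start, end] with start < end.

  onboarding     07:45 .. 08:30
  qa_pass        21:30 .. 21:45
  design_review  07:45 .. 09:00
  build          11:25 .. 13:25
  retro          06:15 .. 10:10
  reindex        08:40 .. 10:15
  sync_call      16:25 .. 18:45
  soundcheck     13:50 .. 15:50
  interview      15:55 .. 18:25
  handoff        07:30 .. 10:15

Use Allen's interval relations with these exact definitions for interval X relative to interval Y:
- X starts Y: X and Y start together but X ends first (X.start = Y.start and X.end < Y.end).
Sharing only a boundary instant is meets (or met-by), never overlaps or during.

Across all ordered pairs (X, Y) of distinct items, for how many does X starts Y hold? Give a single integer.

1

Checking all 90 ordered pairs for relation 'starts'; matching pairs in alphabetical order:
(onboarding, design_review): onboarding starts design_review ✓
Count: 1.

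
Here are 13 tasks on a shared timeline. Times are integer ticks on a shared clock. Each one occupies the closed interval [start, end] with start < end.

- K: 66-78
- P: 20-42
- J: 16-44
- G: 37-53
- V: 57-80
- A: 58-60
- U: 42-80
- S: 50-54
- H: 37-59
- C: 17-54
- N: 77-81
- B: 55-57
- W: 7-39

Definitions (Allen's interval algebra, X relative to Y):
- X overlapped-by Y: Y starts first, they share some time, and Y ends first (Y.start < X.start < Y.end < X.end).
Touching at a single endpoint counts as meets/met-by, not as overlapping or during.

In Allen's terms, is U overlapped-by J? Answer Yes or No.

Yes

U = [42, 80], J = [16, 44].
Actual relation of U to J: overlapped-by.
Asked whether 'overlapped-by' holds → Yes.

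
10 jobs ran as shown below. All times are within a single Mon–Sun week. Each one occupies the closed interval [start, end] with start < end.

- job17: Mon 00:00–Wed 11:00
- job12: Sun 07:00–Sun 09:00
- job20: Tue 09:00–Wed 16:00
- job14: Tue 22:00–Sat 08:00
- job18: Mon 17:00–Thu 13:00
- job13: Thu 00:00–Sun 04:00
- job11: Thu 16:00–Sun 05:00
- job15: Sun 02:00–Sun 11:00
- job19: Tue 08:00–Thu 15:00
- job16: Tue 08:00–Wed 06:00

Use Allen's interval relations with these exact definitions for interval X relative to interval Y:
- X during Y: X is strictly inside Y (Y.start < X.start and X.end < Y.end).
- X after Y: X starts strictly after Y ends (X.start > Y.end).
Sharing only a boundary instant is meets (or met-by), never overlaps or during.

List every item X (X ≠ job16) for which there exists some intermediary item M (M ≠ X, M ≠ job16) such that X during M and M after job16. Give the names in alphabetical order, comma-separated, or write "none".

job12

Target job16 = [Tue 08:00, Wed 06:00].
Intermediaries M with M after job16: job11, job12, job13, job15.
Via job11 — items with X during job11: none.
Via job12 — items with X during job12: none.
Via job13 — items with X during job13: none.
Via job15 — items with X during job15: job12.
Union: job12.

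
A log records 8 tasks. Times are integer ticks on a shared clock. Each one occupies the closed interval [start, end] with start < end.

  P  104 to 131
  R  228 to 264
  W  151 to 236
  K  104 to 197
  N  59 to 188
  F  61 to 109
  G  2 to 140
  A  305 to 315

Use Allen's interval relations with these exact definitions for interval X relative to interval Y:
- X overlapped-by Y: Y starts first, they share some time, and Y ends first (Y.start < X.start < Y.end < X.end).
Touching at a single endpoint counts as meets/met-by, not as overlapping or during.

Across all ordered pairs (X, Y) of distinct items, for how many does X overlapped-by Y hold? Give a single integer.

8

Checking all 56 ordered pairs for relation 'overlapped-by'; matching pairs in alphabetical order:
(K, F): K overlapped-by F ✓
(K, G): K overlapped-by G ✓
(K, N): K overlapped-by N ✓
(N, G): N overlapped-by G ✓
(P, F): P overlapped-by F ✓
(R, W): R overlapped-by W ✓
(W, K): W overlapped-by K ✓
(W, N): W overlapped-by N ✓
Count: 8.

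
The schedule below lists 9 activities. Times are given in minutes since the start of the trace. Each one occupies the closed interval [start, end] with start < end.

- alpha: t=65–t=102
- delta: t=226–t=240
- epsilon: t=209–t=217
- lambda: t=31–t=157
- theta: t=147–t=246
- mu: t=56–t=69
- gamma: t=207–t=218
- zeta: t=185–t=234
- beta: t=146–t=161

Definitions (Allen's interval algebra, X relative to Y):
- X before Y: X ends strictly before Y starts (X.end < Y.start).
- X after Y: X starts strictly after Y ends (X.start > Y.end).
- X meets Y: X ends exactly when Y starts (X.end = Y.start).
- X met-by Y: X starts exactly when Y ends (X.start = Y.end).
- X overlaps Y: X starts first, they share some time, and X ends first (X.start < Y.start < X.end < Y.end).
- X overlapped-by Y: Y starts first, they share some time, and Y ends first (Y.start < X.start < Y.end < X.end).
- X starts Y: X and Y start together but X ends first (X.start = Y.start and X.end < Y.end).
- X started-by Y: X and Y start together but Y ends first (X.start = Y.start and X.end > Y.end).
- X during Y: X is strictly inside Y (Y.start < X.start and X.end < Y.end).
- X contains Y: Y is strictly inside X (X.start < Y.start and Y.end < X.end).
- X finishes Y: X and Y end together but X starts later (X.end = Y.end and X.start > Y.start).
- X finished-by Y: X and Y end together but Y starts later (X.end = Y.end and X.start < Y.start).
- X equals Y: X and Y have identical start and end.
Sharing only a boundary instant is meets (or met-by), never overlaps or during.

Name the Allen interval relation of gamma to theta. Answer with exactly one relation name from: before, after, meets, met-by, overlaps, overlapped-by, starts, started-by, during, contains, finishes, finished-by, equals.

gamma = [t=207, t=218]; theta = [t=147, t=246].
Compare endpoints: gamma.start > theta.start, gamma.start < theta.end, gamma.end > theta.start, gamma.end < theta.end.
That pattern is 'during'.

during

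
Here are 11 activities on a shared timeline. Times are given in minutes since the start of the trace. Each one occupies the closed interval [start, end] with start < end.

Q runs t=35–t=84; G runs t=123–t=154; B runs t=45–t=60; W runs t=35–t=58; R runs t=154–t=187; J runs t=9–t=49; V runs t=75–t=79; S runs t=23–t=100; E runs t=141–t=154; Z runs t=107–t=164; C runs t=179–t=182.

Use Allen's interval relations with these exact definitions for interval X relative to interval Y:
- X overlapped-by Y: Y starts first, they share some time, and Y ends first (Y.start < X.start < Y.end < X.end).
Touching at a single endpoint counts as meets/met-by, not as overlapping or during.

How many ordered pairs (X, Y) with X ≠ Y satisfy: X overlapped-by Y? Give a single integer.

Checking all 110 ordered pairs for relation 'overlapped-by'; matching pairs in alphabetical order:
(B, J): B overlapped-by J ✓
(B, W): B overlapped-by W ✓
(Q, J): Q overlapped-by J ✓
(R, Z): R overlapped-by Z ✓
(S, J): S overlapped-by J ✓
(W, J): W overlapped-by J ✓
Count: 6.

6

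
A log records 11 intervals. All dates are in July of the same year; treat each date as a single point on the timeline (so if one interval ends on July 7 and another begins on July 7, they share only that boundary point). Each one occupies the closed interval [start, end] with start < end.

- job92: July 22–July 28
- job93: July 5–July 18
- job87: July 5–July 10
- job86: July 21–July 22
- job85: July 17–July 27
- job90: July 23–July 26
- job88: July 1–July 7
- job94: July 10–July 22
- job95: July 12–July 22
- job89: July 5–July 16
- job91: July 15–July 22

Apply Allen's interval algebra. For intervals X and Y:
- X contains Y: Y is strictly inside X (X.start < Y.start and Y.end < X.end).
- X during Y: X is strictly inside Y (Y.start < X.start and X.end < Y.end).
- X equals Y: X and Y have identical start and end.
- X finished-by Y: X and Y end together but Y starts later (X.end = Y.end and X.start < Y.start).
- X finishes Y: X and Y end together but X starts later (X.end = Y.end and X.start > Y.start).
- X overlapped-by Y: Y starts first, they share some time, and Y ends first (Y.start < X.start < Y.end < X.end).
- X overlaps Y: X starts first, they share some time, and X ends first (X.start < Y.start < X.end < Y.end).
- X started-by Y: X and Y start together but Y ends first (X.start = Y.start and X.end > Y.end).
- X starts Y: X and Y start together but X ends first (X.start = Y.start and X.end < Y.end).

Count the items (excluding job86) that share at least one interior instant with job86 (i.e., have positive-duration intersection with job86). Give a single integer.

Target job86 = [July 21, July 22].
job85 [July 17, July 27] → contains → counts.
job87 [July 5, July 10] → before → no.
job88 [July 1, July 7] → before → no.
job89 [July 5, July 16] → before → no.
job90 [July 23, July 26] → after → no.
job91 [July 15, July 22] → finished-by → counts.
job92 [July 22, July 28] → met-by → no.
job93 [July 5, July 18] → before → no.
job94 [July 10, July 22] → finished-by → counts.
job95 [July 12, July 22] → finished-by → counts.
Total: 4.

4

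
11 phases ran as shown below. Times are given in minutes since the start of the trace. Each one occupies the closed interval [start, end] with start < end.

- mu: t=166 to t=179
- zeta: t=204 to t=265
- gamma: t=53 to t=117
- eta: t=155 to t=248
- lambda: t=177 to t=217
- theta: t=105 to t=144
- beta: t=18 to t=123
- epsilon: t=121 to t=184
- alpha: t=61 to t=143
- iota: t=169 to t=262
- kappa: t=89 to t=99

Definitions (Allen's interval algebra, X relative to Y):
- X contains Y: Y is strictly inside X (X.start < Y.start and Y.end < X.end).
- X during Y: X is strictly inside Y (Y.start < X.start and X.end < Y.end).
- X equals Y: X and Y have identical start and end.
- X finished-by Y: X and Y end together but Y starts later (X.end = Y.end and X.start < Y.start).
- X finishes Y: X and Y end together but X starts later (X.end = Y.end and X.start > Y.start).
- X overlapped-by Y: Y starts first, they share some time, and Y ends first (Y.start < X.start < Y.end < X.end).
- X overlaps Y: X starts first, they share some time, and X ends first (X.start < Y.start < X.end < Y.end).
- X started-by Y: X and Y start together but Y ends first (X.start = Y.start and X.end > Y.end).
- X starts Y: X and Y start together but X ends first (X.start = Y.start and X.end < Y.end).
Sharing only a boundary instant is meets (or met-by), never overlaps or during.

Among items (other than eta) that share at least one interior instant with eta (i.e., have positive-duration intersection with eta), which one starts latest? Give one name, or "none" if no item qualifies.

Target eta = [t=155, t=248].
alpha [t=61, t=143] → before → excluded.
beta [t=18, t=123] → before → excluded.
epsilon [t=121, t=184] → overlaps → candidate.
gamma [t=53, t=117] → before → excluded.
iota [t=169, t=262] → overlapped-by → candidate.
kappa [t=89, t=99] → before → excluded.
lambda [t=177, t=217] → during → candidate.
mu [t=166, t=179] → during → candidate.
theta [t=105, t=144] → before → excluded.
zeta [t=204, t=265] → overlapped-by → candidate.
Among candidates, latest start is t=204 → zeta.

zeta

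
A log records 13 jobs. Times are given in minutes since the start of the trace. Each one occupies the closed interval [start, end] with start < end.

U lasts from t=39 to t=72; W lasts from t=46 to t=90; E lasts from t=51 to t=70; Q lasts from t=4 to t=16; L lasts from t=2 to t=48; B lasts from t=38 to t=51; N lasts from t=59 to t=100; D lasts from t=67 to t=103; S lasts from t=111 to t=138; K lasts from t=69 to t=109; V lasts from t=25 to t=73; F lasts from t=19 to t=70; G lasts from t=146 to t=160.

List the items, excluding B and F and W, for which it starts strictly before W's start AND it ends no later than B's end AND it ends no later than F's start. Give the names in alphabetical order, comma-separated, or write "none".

Conditions: its start is strictly before W's start (X.start < t=46) AND its end is no later than B's end (X.end <= t=51) AND its end is no later than F's start (X.end <= t=19).
D: start t=67 < t=46? ✗; end t=103 <= t=51? ✗; end t=103 <= t=19? ✗ → no.
E: start t=51 < t=46? ✗; end t=70 <= t=51? ✗; end t=70 <= t=19? ✗ → no.
G: start t=146 < t=46? ✗; end t=160 <= t=51? ✗; end t=160 <= t=19? ✗ → no.
K: start t=69 < t=46? ✗; end t=109 <= t=51? ✗; end t=109 <= t=19? ✗ → no.
L: start t=2 < t=46? ✓; end t=48 <= t=51? ✓; end t=48 <= t=19? ✗ → no.
N: start t=59 < t=46? ✗; end t=100 <= t=51? ✗; end t=100 <= t=19? ✗ → no.
Q: start t=4 < t=46? ✓; end t=16 <= t=51? ✓; end t=16 <= t=19? ✓ → yes.
S: start t=111 < t=46? ✗; end t=138 <= t=51? ✗; end t=138 <= t=19? ✗ → no.
U: start t=39 < t=46? ✓; end t=72 <= t=51? ✗; end t=72 <= t=19? ✗ → no.
V: start t=25 < t=46? ✓; end t=73 <= t=51? ✗; end t=73 <= t=19? ✗ → no.
Result: Q.

Q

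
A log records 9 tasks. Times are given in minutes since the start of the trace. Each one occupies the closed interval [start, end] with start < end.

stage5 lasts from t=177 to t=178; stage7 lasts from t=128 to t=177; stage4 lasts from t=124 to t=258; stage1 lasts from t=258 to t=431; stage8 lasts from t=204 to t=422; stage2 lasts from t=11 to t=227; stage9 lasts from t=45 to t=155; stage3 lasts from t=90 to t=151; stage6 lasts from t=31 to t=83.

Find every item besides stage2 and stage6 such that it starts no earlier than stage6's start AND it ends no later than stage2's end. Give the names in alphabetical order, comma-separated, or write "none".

stage3, stage5, stage7, stage9

Conditions: its start is no earlier than stage6's start (X.start >= t=31) AND its end is no later than stage2's end (X.end <= t=227).
stage1: start t=258 >= t=31? ✓; end t=431 <= t=227? ✗ → no.
stage3: start t=90 >= t=31? ✓; end t=151 <= t=227? ✓ → yes.
stage4: start t=124 >= t=31? ✓; end t=258 <= t=227? ✗ → no.
stage5: start t=177 >= t=31? ✓; end t=178 <= t=227? ✓ → yes.
stage7: start t=128 >= t=31? ✓; end t=177 <= t=227? ✓ → yes.
stage8: start t=204 >= t=31? ✓; end t=422 <= t=227? ✗ → no.
stage9: start t=45 >= t=31? ✓; end t=155 <= t=227? ✓ → yes.
Result: stage3, stage5, stage7, stage9.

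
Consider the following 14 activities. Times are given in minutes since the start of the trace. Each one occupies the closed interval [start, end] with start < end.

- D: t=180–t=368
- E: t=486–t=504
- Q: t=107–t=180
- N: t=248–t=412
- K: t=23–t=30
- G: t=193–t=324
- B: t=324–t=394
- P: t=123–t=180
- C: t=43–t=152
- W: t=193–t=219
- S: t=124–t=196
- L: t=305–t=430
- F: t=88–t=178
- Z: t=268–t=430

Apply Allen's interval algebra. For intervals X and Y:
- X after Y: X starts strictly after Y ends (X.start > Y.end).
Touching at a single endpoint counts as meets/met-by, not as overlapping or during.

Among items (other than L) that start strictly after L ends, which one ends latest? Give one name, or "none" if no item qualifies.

Target L = [t=305, t=430].
B [t=324, t=394] → during → excluded.
C [t=43, t=152] → before → excluded.
D [t=180, t=368] → overlaps → excluded.
E [t=486, t=504] → after → candidate.
F [t=88, t=178] → before → excluded.
G [t=193, t=324] → overlaps → excluded.
K [t=23, t=30] → before → excluded.
N [t=248, t=412] → overlaps → excluded.
P [t=123, t=180] → before → excluded.
Q [t=107, t=180] → before → excluded.
S [t=124, t=196] → before → excluded.
W [t=193, t=219] → before → excluded.
Z [t=268, t=430] → finished-by → excluded.
Among candidates, latest end is t=504 → E.

E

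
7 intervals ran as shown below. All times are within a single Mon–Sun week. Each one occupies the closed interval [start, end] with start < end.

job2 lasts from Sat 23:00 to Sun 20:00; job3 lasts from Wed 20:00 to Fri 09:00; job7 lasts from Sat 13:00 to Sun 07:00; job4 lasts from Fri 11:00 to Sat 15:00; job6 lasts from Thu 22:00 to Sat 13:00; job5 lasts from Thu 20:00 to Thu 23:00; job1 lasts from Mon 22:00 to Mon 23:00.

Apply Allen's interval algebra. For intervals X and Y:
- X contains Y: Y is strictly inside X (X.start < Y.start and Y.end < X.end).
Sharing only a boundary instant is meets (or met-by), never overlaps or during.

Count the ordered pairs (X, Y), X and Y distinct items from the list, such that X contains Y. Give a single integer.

1

Checking all 42 ordered pairs for relation 'contains'; matching pairs in alphabetical order:
(job3, job5): job3 contains job5 ✓
Count: 1.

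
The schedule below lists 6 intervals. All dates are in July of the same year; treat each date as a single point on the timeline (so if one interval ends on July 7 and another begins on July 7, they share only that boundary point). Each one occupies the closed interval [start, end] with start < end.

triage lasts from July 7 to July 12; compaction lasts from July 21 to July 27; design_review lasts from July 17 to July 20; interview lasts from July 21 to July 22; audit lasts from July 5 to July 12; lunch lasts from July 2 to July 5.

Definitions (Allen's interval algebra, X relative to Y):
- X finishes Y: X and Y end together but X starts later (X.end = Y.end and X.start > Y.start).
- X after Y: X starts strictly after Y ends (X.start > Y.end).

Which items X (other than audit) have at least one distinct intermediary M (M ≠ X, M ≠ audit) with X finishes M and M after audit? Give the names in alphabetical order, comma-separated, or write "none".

Target audit = [July 5, July 12].
Intermediaries M with M after audit: compaction, design_review, interview.
Via compaction — items with X finishes compaction: none.
Via design_review — items with X finishes design_review: none.
Via interview — items with X finishes interview: none.
Union: none.

none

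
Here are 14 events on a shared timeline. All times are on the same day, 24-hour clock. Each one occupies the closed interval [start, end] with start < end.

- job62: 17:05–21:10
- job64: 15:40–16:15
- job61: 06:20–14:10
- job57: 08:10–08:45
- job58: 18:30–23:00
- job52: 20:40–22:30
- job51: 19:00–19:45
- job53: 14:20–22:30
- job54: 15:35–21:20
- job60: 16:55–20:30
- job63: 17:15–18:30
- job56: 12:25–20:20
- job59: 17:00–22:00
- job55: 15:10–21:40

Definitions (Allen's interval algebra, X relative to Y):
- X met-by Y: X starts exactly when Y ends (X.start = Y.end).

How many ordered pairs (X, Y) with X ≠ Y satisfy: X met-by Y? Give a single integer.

Checking all 182 ordered pairs for relation 'met-by'; matching pairs in alphabetical order:
(job58, job63): job58 met-by job63 ✓
Count: 1.

1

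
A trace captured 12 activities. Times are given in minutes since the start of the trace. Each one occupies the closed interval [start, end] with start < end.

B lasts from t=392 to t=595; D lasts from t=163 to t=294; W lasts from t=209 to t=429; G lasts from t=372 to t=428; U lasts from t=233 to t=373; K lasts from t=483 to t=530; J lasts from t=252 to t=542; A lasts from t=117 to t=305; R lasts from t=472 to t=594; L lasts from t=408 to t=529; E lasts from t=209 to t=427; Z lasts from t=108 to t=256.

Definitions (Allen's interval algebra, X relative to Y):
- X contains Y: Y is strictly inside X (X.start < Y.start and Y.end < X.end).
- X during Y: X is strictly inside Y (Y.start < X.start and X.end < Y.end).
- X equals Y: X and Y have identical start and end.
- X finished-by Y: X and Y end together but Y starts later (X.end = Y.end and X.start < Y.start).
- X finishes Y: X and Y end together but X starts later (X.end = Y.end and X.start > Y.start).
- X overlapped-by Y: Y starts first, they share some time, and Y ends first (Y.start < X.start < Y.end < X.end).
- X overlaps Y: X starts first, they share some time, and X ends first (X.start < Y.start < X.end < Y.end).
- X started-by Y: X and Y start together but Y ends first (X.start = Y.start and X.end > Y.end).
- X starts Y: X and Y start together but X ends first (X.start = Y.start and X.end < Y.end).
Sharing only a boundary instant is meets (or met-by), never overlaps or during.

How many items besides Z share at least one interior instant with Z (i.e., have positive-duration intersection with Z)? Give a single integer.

Target Z = [t=108, t=256].
A [t=117, t=305] → overlapped-by → counts.
B [t=392, t=595] → after → no.
D [t=163, t=294] → overlapped-by → counts.
E [t=209, t=427] → overlapped-by → counts.
G [t=372, t=428] → after → no.
J [t=252, t=542] → overlapped-by → counts.
K [t=483, t=530] → after → no.
L [t=408, t=529] → after → no.
R [t=472, t=594] → after → no.
U [t=233, t=373] → overlapped-by → counts.
W [t=209, t=429] → overlapped-by → counts.
Total: 6.

6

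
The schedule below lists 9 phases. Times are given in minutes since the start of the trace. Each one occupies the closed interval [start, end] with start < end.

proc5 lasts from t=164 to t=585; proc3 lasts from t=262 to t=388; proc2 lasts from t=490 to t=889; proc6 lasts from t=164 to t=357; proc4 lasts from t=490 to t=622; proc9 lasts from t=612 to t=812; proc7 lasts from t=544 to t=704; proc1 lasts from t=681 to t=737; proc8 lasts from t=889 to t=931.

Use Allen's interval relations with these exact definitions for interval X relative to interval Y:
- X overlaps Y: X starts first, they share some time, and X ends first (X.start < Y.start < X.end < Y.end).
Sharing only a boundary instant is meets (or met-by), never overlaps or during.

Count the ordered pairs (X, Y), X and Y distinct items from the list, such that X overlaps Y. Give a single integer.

Checking all 72 ordered pairs for relation 'overlaps'; matching pairs in alphabetical order:
(proc4, proc7): proc4 overlaps proc7 ✓
(proc4, proc9): proc4 overlaps proc9 ✓
(proc5, proc2): proc5 overlaps proc2 ✓
(proc5, proc4): proc5 overlaps proc4 ✓
(proc5, proc7): proc5 overlaps proc7 ✓
(proc6, proc3): proc6 overlaps proc3 ✓
(proc7, proc1): proc7 overlaps proc1 ✓
(proc7, proc9): proc7 overlaps proc9 ✓
Count: 8.

8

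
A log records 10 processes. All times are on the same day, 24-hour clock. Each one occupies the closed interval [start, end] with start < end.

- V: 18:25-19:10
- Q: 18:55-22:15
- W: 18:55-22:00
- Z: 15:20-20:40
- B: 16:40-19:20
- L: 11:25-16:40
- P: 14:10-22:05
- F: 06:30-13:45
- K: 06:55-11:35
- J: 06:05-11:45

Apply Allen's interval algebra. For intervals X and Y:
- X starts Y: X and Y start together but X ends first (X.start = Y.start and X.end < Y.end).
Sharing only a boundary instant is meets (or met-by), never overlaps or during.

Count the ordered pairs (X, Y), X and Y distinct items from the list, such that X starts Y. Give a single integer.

1

Checking all 90 ordered pairs for relation 'starts'; matching pairs in alphabetical order:
(W, Q): W starts Q ✓
Count: 1.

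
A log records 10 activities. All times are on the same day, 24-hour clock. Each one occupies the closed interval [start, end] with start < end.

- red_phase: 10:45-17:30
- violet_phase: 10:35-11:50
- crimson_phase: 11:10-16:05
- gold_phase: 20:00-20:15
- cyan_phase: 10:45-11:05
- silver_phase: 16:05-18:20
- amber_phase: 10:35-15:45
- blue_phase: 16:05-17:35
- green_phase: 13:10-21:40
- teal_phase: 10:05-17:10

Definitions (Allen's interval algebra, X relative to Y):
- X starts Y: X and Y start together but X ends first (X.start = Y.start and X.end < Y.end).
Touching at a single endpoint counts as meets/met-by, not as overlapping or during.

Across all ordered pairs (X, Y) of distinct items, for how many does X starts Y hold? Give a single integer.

3

Checking all 90 ordered pairs for relation 'starts'; matching pairs in alphabetical order:
(blue_phase, silver_phase): blue_phase starts silver_phase ✓
(cyan_phase, red_phase): cyan_phase starts red_phase ✓
(violet_phase, amber_phase): violet_phase starts amber_phase ✓
Count: 3.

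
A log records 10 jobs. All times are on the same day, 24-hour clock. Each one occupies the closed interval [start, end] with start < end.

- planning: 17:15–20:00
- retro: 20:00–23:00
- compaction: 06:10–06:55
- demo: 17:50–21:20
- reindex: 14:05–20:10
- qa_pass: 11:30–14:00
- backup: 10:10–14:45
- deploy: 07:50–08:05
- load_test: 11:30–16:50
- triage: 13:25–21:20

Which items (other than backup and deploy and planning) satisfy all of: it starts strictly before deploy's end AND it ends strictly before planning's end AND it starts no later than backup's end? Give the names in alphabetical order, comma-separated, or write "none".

Conditions: its start is strictly before deploy's end (X.start < 08:05) AND its end is strictly before planning's end (X.end < 20:00) AND its start is no later than backup's end (X.start <= 14:45).
compaction: start 06:10 < 08:05? ✓; end 06:55 < 20:00? ✓; start 06:10 <= 14:45? ✓ → yes.
demo: start 17:50 < 08:05? ✗; end 21:20 < 20:00? ✗; start 17:50 <= 14:45? ✗ → no.
load_test: start 11:30 < 08:05? ✗; end 16:50 < 20:00? ✓; start 11:30 <= 14:45? ✓ → no.
qa_pass: start 11:30 < 08:05? ✗; end 14:00 < 20:00? ✓; start 11:30 <= 14:45? ✓ → no.
reindex: start 14:05 < 08:05? ✗; end 20:10 < 20:00? ✗; start 14:05 <= 14:45? ✓ → no.
retro: start 20:00 < 08:05? ✗; end 23:00 < 20:00? ✗; start 20:00 <= 14:45? ✗ → no.
triage: start 13:25 < 08:05? ✗; end 21:20 < 20:00? ✗; start 13:25 <= 14:45? ✓ → no.
Result: compaction.

compaction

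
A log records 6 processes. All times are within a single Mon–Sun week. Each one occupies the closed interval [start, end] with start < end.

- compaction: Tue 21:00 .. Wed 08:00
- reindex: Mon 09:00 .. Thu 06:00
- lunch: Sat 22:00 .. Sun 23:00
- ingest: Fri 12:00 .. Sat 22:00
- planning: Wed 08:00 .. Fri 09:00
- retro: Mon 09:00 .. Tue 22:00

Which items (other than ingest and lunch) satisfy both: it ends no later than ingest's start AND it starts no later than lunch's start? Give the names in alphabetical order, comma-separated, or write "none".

compaction, planning, reindex, retro

Conditions: its end is no later than ingest's start (X.end <= Fri 12:00) AND its start is no later than lunch's start (X.start <= Sat 22:00).
compaction: end Wed 08:00 <= Fri 12:00? ✓; start Tue 21:00 <= Sat 22:00? ✓ → yes.
planning: end Fri 09:00 <= Fri 12:00? ✓; start Wed 08:00 <= Sat 22:00? ✓ → yes.
reindex: end Thu 06:00 <= Fri 12:00? ✓; start Mon 09:00 <= Sat 22:00? ✓ → yes.
retro: end Tue 22:00 <= Fri 12:00? ✓; start Mon 09:00 <= Sat 22:00? ✓ → yes.
Result: compaction, planning, reindex, retro.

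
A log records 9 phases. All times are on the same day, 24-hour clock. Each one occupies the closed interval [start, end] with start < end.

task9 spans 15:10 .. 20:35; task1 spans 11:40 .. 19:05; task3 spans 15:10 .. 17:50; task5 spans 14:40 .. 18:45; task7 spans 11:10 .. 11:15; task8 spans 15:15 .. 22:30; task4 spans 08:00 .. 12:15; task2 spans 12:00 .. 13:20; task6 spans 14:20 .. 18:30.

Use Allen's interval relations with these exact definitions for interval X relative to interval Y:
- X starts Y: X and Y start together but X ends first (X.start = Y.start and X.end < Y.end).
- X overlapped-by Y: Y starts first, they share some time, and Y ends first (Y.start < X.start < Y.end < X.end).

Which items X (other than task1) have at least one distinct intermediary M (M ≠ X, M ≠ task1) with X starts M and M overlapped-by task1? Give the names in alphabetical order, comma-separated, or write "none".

Target task1 = [11:40, 19:05].
Intermediaries M with M overlapped-by task1: task8, task9.
Via task8 — items with X starts task8: none.
Via task9 — items with X starts task9: task3.
Union: task3.

task3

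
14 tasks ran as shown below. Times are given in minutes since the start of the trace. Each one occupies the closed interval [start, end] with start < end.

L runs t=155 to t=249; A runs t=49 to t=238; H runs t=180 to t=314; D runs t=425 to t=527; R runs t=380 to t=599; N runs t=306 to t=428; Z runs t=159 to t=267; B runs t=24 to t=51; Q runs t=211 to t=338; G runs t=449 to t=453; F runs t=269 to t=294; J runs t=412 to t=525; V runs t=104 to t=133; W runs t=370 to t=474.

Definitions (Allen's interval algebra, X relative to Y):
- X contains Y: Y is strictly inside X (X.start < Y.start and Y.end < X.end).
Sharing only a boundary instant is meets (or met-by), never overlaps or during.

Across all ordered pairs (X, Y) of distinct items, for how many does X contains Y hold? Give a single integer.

9

Checking all 182 ordered pairs for relation 'contains'; matching pairs in alphabetical order:
(A, V): A contains V ✓
(D, G): D contains G ✓
(H, F): H contains F ✓
(J, G): J contains G ✓
(Q, F): Q contains F ✓
(R, D): R contains D ✓
(R, G): R contains G ✓
(R, J): R contains J ✓
(W, G): W contains G ✓
Count: 9.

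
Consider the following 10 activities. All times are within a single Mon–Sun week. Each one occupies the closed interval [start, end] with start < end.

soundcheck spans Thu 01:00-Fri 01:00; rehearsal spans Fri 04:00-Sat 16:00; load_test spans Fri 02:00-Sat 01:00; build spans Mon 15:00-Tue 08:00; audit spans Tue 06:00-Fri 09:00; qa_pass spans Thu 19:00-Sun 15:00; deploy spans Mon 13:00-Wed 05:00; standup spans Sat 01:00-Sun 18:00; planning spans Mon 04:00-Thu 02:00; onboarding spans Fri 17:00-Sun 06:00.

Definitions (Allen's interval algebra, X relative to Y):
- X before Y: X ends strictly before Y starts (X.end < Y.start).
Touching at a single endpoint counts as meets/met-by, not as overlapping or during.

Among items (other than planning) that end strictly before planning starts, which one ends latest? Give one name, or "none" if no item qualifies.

none

Target planning = [Mon 04:00, Thu 02:00].
audit [Tue 06:00, Fri 09:00] → overlapped-by → excluded.
build [Mon 15:00, Tue 08:00] → during → excluded.
deploy [Mon 13:00, Wed 05:00] → during → excluded.
load_test [Fri 02:00, Sat 01:00] → after → excluded.
onboarding [Fri 17:00, Sun 06:00] → after → excluded.
qa_pass [Thu 19:00, Sun 15:00] → after → excluded.
rehearsal [Fri 04:00, Sat 16:00] → after → excluded.
soundcheck [Thu 01:00, Fri 01:00] → overlapped-by → excluded.
standup [Sat 01:00, Sun 18:00] → after → excluded.
No candidates → none.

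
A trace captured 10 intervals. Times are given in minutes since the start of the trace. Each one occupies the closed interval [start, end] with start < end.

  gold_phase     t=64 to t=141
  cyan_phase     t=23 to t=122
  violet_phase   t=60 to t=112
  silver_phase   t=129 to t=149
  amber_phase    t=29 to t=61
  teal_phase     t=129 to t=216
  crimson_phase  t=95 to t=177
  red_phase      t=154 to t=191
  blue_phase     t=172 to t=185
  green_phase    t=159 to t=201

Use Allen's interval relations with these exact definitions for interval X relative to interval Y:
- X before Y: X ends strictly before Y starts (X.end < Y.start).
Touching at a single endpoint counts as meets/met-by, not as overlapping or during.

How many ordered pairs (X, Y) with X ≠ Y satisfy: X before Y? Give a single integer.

Checking all 90 ordered pairs for relation 'before'; matching pairs in alphabetical order:
(amber_phase, blue_phase): amber_phase before blue_phase ✓
(amber_phase, crimson_phase): amber_phase before crimson_phase ✓
(amber_phase, gold_phase): amber_phase before gold_phase ✓
(amber_phase, green_phase): amber_phase before green_phase ✓
(amber_phase, red_phase): amber_phase before red_phase ✓
(amber_phase, silver_phase): amber_phase before silver_phase ✓
(amber_phase, teal_phase): amber_phase before teal_phase ✓
(cyan_phase, blue_phase): cyan_phase before blue_phase ✓
(cyan_phase, green_phase): cyan_phase before green_phase ✓
(cyan_phase, red_phase): cyan_phase before red_phase ✓
(cyan_phase, silver_phase): cyan_phase before silver_phase ✓
(cyan_phase, teal_phase): cyan_phase before teal_phase ✓
(gold_phase, blue_phase): gold_phase before blue_phase ✓
(gold_phase, green_phase): gold_phase before green_phase ✓
(gold_phase, red_phase): gold_phase before red_phase ✓
(silver_phase, blue_phase): silver_phase before blue_phase ✓
(silver_phase, green_phase): silver_phase before green_phase ✓
(silver_phase, red_phase): silver_phase before red_phase ✓
(violet_phase, blue_phase): violet_phase before blue_phase ✓
(violet_phase, green_phase): violet_phase before green_phase ✓
(violet_phase, red_phase): violet_phase before red_phase ✓
(violet_phase, silver_phase): violet_phase before silver_phase ✓
(violet_phase, teal_phase): violet_phase before teal_phase ✓
Count: 23.

23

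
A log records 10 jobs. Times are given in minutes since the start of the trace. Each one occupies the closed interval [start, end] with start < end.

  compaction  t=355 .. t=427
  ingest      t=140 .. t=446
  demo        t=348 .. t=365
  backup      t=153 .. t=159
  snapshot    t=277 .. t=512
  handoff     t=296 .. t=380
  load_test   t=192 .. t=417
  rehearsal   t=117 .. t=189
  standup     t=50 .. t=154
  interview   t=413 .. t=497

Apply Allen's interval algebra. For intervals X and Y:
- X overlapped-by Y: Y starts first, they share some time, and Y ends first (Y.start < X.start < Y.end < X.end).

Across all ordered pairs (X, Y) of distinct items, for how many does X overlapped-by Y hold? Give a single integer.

12

Checking all 90 ordered pairs for relation 'overlapped-by'; matching pairs in alphabetical order:
(backup, standup): backup overlapped-by standup ✓
(compaction, demo): compaction overlapped-by demo ✓
(compaction, handoff): compaction overlapped-by handoff ✓
(compaction, load_test): compaction overlapped-by load_test ✓
(ingest, rehearsal): ingest overlapped-by rehearsal ✓
(ingest, standup): ingest overlapped-by standup ✓
(interview, compaction): interview overlapped-by compaction ✓
(interview, ingest): interview overlapped-by ingest ✓
(interview, load_test): interview overlapped-by load_test ✓
(rehearsal, standup): rehearsal overlapped-by standup ✓
(snapshot, ingest): snapshot overlapped-by ingest ✓
(snapshot, load_test): snapshot overlapped-by load_test ✓
Count: 12.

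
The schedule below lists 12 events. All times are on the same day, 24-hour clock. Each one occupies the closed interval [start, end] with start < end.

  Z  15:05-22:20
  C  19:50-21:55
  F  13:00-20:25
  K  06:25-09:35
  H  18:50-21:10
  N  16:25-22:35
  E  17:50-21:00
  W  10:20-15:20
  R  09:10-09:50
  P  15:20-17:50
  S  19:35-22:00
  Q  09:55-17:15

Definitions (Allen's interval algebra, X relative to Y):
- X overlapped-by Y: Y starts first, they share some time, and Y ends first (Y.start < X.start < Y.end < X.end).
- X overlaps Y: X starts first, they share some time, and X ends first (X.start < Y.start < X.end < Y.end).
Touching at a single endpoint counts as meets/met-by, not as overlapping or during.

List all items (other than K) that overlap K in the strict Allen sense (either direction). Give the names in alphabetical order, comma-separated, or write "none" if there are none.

R

Target K = [06:25, 09:35].
C [19:50, 21:55] → after → no.
E [17:50, 21:00] → after → no.
F [13:00, 20:25] → after → no.
H [18:50, 21:10] → after → no.
N [16:25, 22:35] → after → no.
P [15:20, 17:50] → after → no.
Q [09:55, 17:15] → after → no.
R [09:10, 09:50] → overlapped-by → yes.
S [19:35, 22:00] → after → no.
W [10:20, 15:20] → after → no.
Z [15:05, 22:20] → after → no.
Result: R.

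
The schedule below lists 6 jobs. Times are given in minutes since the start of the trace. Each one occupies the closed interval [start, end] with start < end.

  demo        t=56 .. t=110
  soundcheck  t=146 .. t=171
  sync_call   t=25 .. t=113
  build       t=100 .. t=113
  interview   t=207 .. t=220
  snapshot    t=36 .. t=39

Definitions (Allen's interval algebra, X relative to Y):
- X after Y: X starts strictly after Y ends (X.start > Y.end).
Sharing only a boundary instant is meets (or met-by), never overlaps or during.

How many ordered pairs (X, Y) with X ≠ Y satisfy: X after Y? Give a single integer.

Checking all 30 ordered pairs for relation 'after'; matching pairs in alphabetical order:
(build, snapshot): build after snapshot ✓
(demo, snapshot): demo after snapshot ✓
(interview, build): interview after build ✓
(interview, demo): interview after demo ✓
(interview, snapshot): interview after snapshot ✓
(interview, soundcheck): interview after soundcheck ✓
(interview, sync_call): interview after sync_call ✓
(soundcheck, build): soundcheck after build ✓
(soundcheck, demo): soundcheck after demo ✓
(soundcheck, snapshot): soundcheck after snapshot ✓
(soundcheck, sync_call): soundcheck after sync_call ✓
Count: 11.

11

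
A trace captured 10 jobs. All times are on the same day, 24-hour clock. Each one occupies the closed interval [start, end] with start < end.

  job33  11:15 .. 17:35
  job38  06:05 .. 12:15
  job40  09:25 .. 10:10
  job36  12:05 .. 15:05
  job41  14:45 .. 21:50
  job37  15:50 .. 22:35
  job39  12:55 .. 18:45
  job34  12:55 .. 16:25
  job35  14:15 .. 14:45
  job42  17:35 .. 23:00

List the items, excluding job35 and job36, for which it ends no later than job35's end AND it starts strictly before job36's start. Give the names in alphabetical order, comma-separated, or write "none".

Conditions: its end is no later than job35's end (X.end <= 14:45) AND its start is strictly before job36's start (X.start < 12:05).
job33: end 17:35 <= 14:45? ✗; start 11:15 < 12:05? ✓ → no.
job34: end 16:25 <= 14:45? ✗; start 12:55 < 12:05? ✗ → no.
job37: end 22:35 <= 14:45? ✗; start 15:50 < 12:05? ✗ → no.
job38: end 12:15 <= 14:45? ✓; start 06:05 < 12:05? ✓ → yes.
job39: end 18:45 <= 14:45? ✗; start 12:55 < 12:05? ✗ → no.
job40: end 10:10 <= 14:45? ✓; start 09:25 < 12:05? ✓ → yes.
job41: end 21:50 <= 14:45? ✗; start 14:45 < 12:05? ✗ → no.
job42: end 23:00 <= 14:45? ✗; start 17:35 < 12:05? ✗ → no.
Result: job38, job40.

job38, job40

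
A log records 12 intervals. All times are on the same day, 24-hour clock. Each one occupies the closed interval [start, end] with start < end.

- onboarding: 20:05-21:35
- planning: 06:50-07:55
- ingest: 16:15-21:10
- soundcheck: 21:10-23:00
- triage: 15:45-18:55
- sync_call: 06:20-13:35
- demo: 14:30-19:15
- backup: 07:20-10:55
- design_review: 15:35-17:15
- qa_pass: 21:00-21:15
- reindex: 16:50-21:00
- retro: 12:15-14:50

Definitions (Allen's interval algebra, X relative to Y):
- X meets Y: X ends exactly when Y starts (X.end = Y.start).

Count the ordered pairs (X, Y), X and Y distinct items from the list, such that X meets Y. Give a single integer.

Checking all 132 ordered pairs for relation 'meets'; matching pairs in alphabetical order:
(ingest, soundcheck): ingest meets soundcheck ✓
(reindex, qa_pass): reindex meets qa_pass ✓
Count: 2.

2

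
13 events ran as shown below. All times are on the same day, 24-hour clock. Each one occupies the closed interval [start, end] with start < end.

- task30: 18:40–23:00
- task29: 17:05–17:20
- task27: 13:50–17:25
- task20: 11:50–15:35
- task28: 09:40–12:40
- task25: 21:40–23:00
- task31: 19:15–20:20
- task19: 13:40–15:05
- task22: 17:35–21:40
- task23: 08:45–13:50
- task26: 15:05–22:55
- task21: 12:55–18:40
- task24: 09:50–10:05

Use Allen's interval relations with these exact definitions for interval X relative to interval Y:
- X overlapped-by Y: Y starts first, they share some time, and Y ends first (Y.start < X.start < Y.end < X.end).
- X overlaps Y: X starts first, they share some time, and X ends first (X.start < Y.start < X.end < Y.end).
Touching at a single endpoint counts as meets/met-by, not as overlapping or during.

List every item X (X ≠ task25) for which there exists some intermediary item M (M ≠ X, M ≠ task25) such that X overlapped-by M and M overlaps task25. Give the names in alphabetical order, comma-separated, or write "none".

task30

Target task25 = [21:40, 23:00].
Intermediaries M with M overlaps task25: task26.
Via task26 — items with X overlapped-by task26: task30.
Union: task30.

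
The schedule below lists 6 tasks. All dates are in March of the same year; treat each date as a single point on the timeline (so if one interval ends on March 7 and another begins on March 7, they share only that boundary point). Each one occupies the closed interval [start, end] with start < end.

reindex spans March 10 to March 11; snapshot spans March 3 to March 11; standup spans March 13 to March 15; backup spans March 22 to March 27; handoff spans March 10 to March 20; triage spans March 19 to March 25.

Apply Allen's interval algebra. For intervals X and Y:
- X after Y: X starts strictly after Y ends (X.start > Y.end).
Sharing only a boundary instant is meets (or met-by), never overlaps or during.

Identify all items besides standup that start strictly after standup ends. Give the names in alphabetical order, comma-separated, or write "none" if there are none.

backup, triage

Target standup = [March 13, March 15].
backup [March 22, March 27] → after → yes.
handoff [March 10, March 20] → contains → no.
reindex [March 10, March 11] → before → no.
snapshot [March 3, March 11] → before → no.
triage [March 19, March 25] → after → yes.
Result: backup, triage.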